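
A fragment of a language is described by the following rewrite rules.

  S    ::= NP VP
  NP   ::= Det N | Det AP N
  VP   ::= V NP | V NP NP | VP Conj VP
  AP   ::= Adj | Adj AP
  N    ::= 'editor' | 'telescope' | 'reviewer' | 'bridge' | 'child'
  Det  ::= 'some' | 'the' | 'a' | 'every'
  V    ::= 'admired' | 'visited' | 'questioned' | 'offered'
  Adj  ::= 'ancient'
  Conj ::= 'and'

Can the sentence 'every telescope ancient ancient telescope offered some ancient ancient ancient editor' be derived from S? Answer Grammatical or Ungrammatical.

Ungrammatical

An N word can never sit immediately before an Adj word in any string this grammar generates, so the substring 'telescope ancient' rules out a derivation.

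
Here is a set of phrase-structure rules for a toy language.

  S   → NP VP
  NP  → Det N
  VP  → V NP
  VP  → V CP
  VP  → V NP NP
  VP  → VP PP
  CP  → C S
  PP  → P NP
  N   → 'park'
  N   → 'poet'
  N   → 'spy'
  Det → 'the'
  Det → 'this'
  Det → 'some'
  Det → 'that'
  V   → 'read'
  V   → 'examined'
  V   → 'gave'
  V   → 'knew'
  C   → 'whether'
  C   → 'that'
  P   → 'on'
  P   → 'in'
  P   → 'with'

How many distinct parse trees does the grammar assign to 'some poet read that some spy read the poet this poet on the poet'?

The two bracketings:
[S [NP [Det some] [N poet]] [VP [V read] [CP [C that] [S [NP [Det some] [N spy]] [VP [VP [V read] [NP [Det the] [N poet]] [NP [Det this] [N poet]]] [PP [P on] [NP [Det the] [N poet]]]]]]]]
[S [NP [Det some] [N poet]] [VP [VP [V read] [CP [C that] [S [NP [Det some] [N spy]] [VP [V read] [NP [Det the] [N poet]] [NP [Det this] [N poet]]]]]] [PP [P on] [NP [Det the] [N poet]]]]]
The trees differ in how a recursive rule is bracketed over the same span.

2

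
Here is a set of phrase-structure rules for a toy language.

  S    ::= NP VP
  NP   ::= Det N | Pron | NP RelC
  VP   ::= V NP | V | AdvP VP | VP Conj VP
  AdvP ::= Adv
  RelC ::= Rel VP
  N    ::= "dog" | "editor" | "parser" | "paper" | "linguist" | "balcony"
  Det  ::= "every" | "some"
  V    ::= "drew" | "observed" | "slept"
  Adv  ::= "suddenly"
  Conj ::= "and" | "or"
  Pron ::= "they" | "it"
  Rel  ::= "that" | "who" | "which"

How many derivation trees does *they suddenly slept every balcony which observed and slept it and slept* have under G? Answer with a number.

9

Two of the 9 distinct bracketings:
[S [NP [Pron they]] [VP [AdvP [Adv suddenly]] [VP [V slept] [NP [NP [Det every] [N balcony]] [RelC [Rel which] [VP [VP [V observed]] [Conj and] [VP [VP [V slept] [NP [Pron it]]] [Conj and] [VP [V slept]]]]]]]]]
[S [NP [Pron they]] [VP [AdvP [Adv suddenly]] [VP [V slept] [NP [NP [Det every] [N balcony]] [RelC [Rel which] [VP [VP [VP [V observed]] [Conj and] [VP [V slept] [NP [Pron it]]]] [Conj and] [VP [V slept]]]]]]]]
The trees differ in how a recursive rule is bracketed over the same span.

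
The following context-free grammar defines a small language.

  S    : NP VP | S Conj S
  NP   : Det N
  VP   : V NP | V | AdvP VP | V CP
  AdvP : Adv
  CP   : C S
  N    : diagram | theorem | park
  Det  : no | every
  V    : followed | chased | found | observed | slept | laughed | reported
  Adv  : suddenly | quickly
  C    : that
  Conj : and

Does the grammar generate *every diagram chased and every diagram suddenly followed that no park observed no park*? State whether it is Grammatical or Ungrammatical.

S
  S
    NP
      Det: every
      N: diagram
    VP
      V: chased
  Conj: and
  S
    NP
      Det: every
      N: diagram
    VP
      AdvP
        Adv: suddenly
      VP
        V: followed
        CP
          C: that
          S
            NP
              Det: no
              N: park
            VP
              V: observed
              NP
                Det: no
                N: park
Each bracket corresponds to one application of a listed rule, so the string is derivable from S.

Grammatical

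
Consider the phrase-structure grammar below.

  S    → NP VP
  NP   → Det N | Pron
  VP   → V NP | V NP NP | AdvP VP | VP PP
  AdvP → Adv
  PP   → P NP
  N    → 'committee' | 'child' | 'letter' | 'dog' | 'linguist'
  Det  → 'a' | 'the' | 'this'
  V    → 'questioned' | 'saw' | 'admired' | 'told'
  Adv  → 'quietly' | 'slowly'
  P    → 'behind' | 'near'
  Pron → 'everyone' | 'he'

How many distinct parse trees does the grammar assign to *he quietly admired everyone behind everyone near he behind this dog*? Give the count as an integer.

4

Two of the 4 distinct bracketings:
[S [NP [Pron he]] [VP [AdvP [Adv quietly]] [VP [VP [VP [VP [V admired] [NP [Pron everyone]]] [PP [P behind] [NP [Pron everyone]]]] [PP [P near] [NP [Pron he]]]] [PP [P behind] [NP [Det this] [N dog]]]]]]
[S [NP [Pron he]] [VP [VP [AdvP [Adv quietly]] [VP [VP [VP [V admired] [NP [Pron everyone]]] [PP [P behind] [NP [Pron everyone]]]] [PP [P near] [NP [Pron he]]]]] [PP [P behind] [NP [Det this] [N dog]]]]]
The trees differ in how a recursive rule is bracketed over the same span.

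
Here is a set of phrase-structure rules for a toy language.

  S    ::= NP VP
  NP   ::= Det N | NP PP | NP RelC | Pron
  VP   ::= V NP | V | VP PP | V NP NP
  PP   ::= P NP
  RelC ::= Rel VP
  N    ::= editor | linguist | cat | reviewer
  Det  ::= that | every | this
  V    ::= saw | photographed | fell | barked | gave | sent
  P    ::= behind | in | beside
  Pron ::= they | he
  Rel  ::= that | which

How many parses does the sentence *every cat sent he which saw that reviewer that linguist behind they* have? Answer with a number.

Two of the 6 distinct bracketings:
[S [NP [Det every] [N cat]] [VP [V sent] [NP [NP [NP [Pron he]] [RelC [Rel which] [VP [V saw] [NP [Det that] [N reviewer]] [NP [Det that] [N linguist]]]]] [PP [P behind] [NP [Pron they]]]]]]
[S [NP [Det every] [N cat]] [VP [V sent] [NP [NP [Pron he]] [RelC [Rel which] [VP [VP [V saw] [NP [Det that] [N reviewer]] [NP [Det that] [N linguist]]] [PP [P behind] [NP [Pron they]]]]]]]]
The difference turns on whether NP → NP PP is used at the relevant span, versus an alternative expansion of NP.

6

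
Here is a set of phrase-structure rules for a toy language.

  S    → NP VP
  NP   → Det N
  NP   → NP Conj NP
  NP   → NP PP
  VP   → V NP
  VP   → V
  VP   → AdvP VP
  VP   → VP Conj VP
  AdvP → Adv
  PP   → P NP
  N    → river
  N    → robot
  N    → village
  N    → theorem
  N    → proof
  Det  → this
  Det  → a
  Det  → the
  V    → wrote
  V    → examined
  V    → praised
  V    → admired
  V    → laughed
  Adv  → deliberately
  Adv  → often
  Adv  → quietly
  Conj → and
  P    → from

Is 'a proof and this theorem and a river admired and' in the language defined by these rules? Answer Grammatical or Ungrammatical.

Ungrammatical

For S → NP VP, every NP-prefix leaves a non-VP remainder: after 'a proof' the remainder is not a VP; after 'a proof and this theorem' the remainder is not a VP; after 'a proof and this theorem and a river' the remainder is not a VP.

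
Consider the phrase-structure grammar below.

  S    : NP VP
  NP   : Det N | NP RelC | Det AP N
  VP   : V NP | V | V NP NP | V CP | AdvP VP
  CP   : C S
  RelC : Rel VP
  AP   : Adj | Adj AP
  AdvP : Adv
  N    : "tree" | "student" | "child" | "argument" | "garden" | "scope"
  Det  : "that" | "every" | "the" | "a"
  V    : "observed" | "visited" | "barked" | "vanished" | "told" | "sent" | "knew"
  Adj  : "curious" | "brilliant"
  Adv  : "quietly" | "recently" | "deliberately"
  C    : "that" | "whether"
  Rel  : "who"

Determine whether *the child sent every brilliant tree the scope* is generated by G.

Grammatical

[S [NP [Det the] [N child]] [VP [V sent] [NP [Det every] [AP [Adj brilliant]] [N tree]] [NP [Det the] [N scope]]]]
Every word is introduced by a lexical rule and the phrasal rules combine the resulting categories into a single S.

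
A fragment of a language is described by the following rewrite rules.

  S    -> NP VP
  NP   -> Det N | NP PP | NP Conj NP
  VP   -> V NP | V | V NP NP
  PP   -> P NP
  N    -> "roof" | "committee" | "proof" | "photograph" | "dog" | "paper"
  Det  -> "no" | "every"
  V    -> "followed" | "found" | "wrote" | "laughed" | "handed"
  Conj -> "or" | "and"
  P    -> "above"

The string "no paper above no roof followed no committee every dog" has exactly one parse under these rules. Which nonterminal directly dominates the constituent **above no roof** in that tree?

NP

[S [NP [NP [Det no] [N paper]] [PP [P above] [NP [Det no] [N roof]]]] [VP [V followed] [NP [Det no] [N committee]] [NP [Det every] [N dog]]]]
The span 'above no roof' is the PP node built by PP → P NP.
Its mother is the NP built by NP → NP PP.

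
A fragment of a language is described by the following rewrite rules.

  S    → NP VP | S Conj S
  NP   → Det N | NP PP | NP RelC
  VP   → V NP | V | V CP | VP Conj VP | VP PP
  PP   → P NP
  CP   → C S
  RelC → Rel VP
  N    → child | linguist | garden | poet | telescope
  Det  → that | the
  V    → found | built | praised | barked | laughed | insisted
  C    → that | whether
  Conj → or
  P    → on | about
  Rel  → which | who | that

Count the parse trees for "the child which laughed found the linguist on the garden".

2

The two bracketings:
[S [NP [NP [Det the] [N child]] [RelC [Rel which] [VP [V laughed]]]] [VP [V found] [NP [NP [Det the] [N linguist]] [PP [P on] [NP [Det the] [N garden]]]]]]
[S [NP [NP [Det the] [N child]] [RelC [Rel which] [VP [V laughed]]]] [VP [VP [V found] [NP [Det the] [N linguist]]] [PP [P on] [NP [Det the] [N garden]]]]]
The difference turns on whether NP → NP PP is used at the relevant span, versus an alternative expansion of NP.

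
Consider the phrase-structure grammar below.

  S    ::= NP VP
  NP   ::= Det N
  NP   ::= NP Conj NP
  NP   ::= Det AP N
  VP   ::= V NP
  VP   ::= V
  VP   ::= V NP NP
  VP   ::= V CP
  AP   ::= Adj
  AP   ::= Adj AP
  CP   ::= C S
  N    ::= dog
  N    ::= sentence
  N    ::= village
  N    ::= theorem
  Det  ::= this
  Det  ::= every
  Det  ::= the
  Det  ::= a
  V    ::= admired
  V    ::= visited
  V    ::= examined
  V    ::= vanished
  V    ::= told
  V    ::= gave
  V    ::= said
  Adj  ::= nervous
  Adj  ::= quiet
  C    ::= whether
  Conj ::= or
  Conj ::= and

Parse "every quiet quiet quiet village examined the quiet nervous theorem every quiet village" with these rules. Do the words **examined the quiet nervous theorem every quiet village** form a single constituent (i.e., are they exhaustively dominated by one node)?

Yes

[S [NP [Det every] [AP [Adj quiet] [AP [Adj quiet] [AP [Adj quiet]]]] [N village]] [VP [V examined] [NP [Det the] [AP [Adj quiet] [AP [Adj nervous]]] [N theorem]] [NP [Det every] [AP [Adj quiet]] [N village]]]]
The words 'examined the quiet nervous theorem every quiet village' are exhaustively dominated by a single VP node (built by VP → V NP NP), so they form a constituent.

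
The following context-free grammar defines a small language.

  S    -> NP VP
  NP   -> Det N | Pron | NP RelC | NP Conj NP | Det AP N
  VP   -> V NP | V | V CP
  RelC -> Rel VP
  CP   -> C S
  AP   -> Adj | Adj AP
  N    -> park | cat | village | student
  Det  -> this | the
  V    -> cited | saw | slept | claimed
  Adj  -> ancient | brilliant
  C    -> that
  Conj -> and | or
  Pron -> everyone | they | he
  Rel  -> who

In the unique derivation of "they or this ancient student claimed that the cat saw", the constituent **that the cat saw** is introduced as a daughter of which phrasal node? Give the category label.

VP

[S [NP [NP [Pron they]] [Conj or] [NP [Det this] [AP [Adj ancient]] [N student]]] [VP [V claimed] [CP [C that] [S [NP [Det the] [N cat]] [VP [V saw]]]]]]
The span 'that the cat saw' is the CP node built by CP → C S.
Its mother is the VP built by VP → V CP.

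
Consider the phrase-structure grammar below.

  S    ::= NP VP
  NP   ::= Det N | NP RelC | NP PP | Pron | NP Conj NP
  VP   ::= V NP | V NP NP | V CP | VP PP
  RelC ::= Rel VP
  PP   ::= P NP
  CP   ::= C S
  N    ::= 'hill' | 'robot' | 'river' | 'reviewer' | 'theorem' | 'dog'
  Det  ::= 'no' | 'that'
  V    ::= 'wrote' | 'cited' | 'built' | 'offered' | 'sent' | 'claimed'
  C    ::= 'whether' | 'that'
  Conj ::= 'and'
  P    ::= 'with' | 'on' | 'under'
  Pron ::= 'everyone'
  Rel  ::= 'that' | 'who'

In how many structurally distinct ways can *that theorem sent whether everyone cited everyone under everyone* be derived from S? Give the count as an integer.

3

Two of the 3 distinct bracketings:
[S [NP [Det that] [N theorem]] [VP [V sent] [CP [C whether] [S [NP [Pron everyone]] [VP [V cited] [NP [NP [Pron everyone]] [PP [P under] [NP [Pron everyone]]]]]]]]]
[S [NP [Det that] [N theorem]] [VP [V sent] [CP [C whether] [S [NP [Pron everyone]] [VP [VP [V cited] [NP [Pron everyone]]] [PP [P under] [NP [Pron everyone]]]]]]]]
The difference turns on whether NP → NP PP is used at the relevant span, versus an alternative expansion of NP.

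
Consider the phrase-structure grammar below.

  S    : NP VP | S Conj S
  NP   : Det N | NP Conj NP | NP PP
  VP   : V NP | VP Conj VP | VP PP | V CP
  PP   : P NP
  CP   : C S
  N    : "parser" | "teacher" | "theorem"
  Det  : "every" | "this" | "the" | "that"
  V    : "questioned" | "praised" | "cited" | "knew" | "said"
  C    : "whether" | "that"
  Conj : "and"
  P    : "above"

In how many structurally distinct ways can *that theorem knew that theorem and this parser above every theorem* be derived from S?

Two of the 3 distinct bracketings:
[S [NP [Det that] [N theorem]] [VP [V knew] [NP [NP [Det that] [N theorem]] [Conj and] [NP [NP [Det this] [N parser]] [PP [P above] [NP [Det every] [N theorem]]]]]]]
[S [NP [Det that] [N theorem]] [VP [V knew] [NP [NP [NP [Det that] [N theorem]] [Conj and] [NP [Det this] [N parser]]] [PP [P above] [NP [Det every] [N theorem]]]]]]
The trees differ in how a recursive rule is bracketed over the same span.

3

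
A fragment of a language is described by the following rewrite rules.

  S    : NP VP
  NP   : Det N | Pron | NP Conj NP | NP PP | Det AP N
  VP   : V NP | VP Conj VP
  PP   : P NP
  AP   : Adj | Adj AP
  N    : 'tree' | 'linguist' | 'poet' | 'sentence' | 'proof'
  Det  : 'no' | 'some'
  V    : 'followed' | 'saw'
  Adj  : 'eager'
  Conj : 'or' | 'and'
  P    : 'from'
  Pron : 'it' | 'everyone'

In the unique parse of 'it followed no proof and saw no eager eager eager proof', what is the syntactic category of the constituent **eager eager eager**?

[S [NP [Pron it]] [VP [VP [V followed] [NP [Det no] [N proof]]] [Conj and] [VP [V saw] [NP [Det no] [AP [Adj eager] [AP [Adj eager] [AP [Adj eager]]]] [N proof]]]]]
The span 'eager eager eager' is the AP node built by AP → Adj AP.

AP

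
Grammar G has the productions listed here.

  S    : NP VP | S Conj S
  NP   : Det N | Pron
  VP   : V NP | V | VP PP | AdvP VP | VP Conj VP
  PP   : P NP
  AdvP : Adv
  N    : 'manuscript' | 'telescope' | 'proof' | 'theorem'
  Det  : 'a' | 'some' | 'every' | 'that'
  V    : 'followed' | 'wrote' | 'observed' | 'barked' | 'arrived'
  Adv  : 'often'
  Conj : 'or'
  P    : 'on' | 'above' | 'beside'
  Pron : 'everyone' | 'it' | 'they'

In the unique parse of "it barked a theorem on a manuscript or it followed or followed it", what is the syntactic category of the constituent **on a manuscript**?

S
  S
    NP
      Pron: it
    VP
      VP
        V: barked
        NP
          Det: a
          N: theorem
      PP
        P: on
        NP
          Det: a
          N: manuscript
  Conj: or
  S
    NP
      Pron: it
    VP
      VP
        V: followed
      Conj: or
      VP
        V: followed
        NP
          Pron: it
The span 'on a manuscript' is the PP node built by PP → P NP.

PP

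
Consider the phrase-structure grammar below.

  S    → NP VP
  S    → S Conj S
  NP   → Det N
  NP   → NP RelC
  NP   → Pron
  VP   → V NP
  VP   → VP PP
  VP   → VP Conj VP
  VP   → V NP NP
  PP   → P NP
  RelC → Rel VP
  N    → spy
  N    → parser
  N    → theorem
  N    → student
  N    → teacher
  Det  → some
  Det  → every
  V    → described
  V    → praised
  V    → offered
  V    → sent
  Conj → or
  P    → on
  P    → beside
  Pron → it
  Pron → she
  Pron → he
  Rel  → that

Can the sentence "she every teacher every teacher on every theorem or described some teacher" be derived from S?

Ungrammatical

For S → NP VP, the only prefix that parses as NP is 'she', but the remainder 'every teacher every teacher on every theorem or described some teacher' is not a VP under these rules. The alternative S rule S → S Conj S likewise has no satisfying split.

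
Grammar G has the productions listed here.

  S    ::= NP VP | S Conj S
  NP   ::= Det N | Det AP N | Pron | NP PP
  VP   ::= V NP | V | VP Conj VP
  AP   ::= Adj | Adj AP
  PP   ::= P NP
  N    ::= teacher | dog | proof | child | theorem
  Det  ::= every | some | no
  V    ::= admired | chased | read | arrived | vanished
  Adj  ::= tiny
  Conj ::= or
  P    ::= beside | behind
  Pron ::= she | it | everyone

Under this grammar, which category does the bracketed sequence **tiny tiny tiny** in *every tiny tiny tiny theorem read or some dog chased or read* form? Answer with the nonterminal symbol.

AP

[S [S [NP [Det every] [AP [Adj tiny] [AP [Adj tiny] [AP [Adj tiny]]]] [N theorem]] [VP [V read]]] [Conj or] [S [NP [Det some] [N dog]] [VP [VP [V chased]] [Conj or] [VP [V read]]]]]
The span 'tiny tiny tiny' is the AP node built by AP → Adj AP.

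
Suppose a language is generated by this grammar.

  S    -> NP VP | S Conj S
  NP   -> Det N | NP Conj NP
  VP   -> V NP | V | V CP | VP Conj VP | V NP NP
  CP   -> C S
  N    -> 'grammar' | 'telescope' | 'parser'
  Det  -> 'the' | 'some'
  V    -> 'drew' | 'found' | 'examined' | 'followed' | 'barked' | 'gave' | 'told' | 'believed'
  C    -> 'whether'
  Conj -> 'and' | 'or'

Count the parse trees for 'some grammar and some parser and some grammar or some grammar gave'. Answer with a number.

5

Two of the 5 distinct bracketings:
[S [NP [NP [Det some] [N grammar]] [Conj and] [NP [NP [Det some] [N parser]] [Conj and] [NP [NP [Det some] [N grammar]] [Conj or] [NP [Det some] [N grammar]]]]] [VP [V gave]]]
[S [NP [NP [Det some] [N grammar]] [Conj and] [NP [NP [NP [Det some] [N parser]] [Conj and] [NP [Det some] [N grammar]]] [Conj or] [NP [Det some] [N grammar]]]] [VP [V gave]]]
The trees differ in how a recursive rule is bracketed over the same span.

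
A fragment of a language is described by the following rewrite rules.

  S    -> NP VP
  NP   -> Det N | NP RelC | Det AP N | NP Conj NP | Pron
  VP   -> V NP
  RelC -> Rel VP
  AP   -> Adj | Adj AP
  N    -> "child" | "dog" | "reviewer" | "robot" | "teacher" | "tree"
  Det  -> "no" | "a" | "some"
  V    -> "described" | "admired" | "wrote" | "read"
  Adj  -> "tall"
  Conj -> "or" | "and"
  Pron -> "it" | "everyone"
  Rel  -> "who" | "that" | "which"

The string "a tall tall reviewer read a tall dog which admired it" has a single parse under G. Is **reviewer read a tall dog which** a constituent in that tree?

[S [NP [Det a] [AP [Adj tall] [AP [Adj tall]]] [N reviewer]] [VP [V read] [NP [NP [Det a] [AP [Adj tall]] [N dog]] [RelC [Rel which] [VP [V admired] [NP [Pron it]]]]]]]
The smallest constituent containing 'reviewer read a tall dog which' is the S spanning 'a tall tall reviewer read a tall dog which admired it'; no single node in the tree dominates exactly the given words.

No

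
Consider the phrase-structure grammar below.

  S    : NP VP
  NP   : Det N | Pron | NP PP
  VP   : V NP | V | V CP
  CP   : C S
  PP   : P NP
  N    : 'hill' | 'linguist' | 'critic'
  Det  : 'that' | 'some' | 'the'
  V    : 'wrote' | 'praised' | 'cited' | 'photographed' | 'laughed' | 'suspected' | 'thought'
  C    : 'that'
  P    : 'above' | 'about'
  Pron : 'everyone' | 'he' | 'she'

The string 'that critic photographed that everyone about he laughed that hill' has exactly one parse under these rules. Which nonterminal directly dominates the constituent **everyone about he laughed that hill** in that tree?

CP

S
  NP
    Det: that
    N: critic
  VP
    V: photographed
    CP
      C: that
      S
        NP
          NP
            Pron: everyone
          PP
            P: about
            NP
              Pron: he
        VP
          V: laughed
          NP
            Det: that
            N: hill
The span 'everyone about he laughed that hill' is the S node built by S → NP VP.
Its mother is the CP built by CP → C S.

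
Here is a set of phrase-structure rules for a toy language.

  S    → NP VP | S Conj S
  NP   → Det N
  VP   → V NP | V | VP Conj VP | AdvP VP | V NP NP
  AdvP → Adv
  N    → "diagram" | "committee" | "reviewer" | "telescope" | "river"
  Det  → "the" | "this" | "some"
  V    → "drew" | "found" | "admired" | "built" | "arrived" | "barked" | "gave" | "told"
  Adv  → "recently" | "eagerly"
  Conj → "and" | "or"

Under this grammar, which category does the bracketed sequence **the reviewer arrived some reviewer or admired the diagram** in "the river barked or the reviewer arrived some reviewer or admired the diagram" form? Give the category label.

S

S
  S
    NP
      Det: the
      N: river
    VP
      V: barked
  Conj: or
  S
    NP
      Det: the
      N: reviewer
    VP
      VP
        V: arrived
        NP
          Det: some
          N: reviewer
      Conj: or
      VP
        V: admired
        NP
          Det: the
          N: diagram
The span 'the reviewer arrived some reviewer or admired the diagram' is the S node built by S → NP VP.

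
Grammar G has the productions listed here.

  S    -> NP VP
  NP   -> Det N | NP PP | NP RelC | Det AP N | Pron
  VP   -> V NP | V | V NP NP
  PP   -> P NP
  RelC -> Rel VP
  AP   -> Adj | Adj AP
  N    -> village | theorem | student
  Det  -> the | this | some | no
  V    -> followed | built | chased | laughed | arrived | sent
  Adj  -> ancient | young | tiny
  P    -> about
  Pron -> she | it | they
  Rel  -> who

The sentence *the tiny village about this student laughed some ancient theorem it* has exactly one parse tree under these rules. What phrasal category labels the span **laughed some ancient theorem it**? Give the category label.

VP

S
  NP
    NP
      Det: the
      AP
        Adj: tiny
      N: village
    PP
      P: about
      NP
        Det: this
        N: student
  VP
    V: laughed
    NP
      Det: some
      AP
        Adj: ancient
      N: theorem
    NP
      Pron: it
The span 'laughed some ancient theorem it' is the VP node built by VP → V NP NP.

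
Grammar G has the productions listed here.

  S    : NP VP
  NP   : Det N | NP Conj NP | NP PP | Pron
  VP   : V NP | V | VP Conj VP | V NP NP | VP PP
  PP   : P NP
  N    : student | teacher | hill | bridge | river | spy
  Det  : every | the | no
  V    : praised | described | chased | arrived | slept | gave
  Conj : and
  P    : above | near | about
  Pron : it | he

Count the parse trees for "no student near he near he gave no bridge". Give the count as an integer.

The two bracketings:
[S [NP [NP [Det no] [N student]] [PP [P near] [NP [NP [Pron he]] [PP [P near] [NP [Pron he]]]]]] [VP [V gave] [NP [Det no] [N bridge]]]]
[S [NP [NP [NP [Det no] [N student]] [PP [P near] [NP [Pron he]]]] [PP [P near] [NP [Pron he]]]] [VP [V gave] [NP [Det no] [N bridge]]]]
The trees differ in how a recursive rule is bracketed over the same span.

2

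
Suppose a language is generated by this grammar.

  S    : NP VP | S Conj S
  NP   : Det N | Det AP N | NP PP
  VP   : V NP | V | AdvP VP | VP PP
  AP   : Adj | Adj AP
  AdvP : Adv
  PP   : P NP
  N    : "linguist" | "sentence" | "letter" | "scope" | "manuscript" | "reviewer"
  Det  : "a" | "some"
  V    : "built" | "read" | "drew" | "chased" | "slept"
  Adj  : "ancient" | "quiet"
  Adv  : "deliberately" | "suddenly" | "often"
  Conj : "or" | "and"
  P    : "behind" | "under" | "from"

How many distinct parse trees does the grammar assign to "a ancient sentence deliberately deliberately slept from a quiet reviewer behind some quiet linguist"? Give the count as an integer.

9

Two of the 9 distinct bracketings:
[S [NP [Det a] [AP [Adj ancient]] [N sentence]] [VP [AdvP [Adv deliberately]] [VP [AdvP [Adv deliberately]] [VP [VP [V slept]] [PP [P from] [NP [NP [Det a] [AP [Adj quiet]] [N reviewer]] [PP [P behind] [NP [Det some] [AP [Adj quiet]] [N linguist]]]]]]]]]
[S [NP [Det a] [AP [Adj ancient]] [N sentence]] [VP [AdvP [Adv deliberately]] [VP [AdvP [Adv deliberately]] [VP [VP [VP [V slept]] [PP [P from] [NP [Det a] [AP [Adj quiet]] [N reviewer]]]] [PP [P behind] [NP [Det some] [AP [Adj quiet]] [N linguist]]]]]]]
The difference turns on whether NP → NP PP is used at the relevant span, versus an alternative expansion of NP.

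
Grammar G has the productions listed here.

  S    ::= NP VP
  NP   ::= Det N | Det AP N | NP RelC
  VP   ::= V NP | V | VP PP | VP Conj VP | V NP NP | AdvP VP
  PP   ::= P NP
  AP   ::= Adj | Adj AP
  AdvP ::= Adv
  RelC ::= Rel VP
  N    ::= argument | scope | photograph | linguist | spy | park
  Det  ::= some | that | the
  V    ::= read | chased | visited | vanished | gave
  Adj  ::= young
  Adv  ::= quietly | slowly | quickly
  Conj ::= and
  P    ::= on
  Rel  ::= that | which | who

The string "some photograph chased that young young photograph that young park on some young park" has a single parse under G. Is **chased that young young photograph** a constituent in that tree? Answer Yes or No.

[S [NP [Det some] [N photograph]] [VP [VP [V chased] [NP [Det that] [AP [Adj young] [AP [Adj young]]] [N photograph]] [NP [Det that] [AP [Adj young]] [N park]]] [PP [P on] [NP [Det some] [AP [Adj young]] [N park]]]]]
The smallest constituent containing 'chased that young young photograph' is the VP spanning 'chased that young young photograph that young park'; no single node in the tree dominates exactly the given words.

No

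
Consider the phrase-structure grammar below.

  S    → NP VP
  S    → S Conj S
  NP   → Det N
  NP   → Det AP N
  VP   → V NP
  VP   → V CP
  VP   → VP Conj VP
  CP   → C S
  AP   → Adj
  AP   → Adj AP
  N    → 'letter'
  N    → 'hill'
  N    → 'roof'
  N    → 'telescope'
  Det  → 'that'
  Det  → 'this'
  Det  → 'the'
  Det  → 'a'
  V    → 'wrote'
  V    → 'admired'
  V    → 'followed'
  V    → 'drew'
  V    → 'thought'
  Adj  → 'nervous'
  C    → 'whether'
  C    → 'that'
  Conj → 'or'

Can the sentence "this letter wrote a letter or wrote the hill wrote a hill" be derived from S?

For S → NP VP, the only prefix that parses as NP is 'this letter', but the remainder 'wrote a letter or wrote the hill wrote a hill' is not a VP under these rules. The alternative S rule S → S Conj S likewise has no satisfying split.

Ungrammatical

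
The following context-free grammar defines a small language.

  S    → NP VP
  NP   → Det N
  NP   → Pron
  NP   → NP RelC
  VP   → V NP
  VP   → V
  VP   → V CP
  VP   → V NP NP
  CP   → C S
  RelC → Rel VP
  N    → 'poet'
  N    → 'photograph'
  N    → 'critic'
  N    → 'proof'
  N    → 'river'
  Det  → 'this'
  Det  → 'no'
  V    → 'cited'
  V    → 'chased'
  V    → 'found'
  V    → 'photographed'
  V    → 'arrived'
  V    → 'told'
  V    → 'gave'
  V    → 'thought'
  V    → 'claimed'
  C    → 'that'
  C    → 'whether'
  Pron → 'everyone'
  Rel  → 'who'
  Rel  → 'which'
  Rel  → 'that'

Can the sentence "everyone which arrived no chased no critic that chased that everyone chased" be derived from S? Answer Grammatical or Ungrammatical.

A Det word can never sit immediately before a V word in any string this grammar generates, so the substring 'no chased' rules out a derivation.

Ungrammatical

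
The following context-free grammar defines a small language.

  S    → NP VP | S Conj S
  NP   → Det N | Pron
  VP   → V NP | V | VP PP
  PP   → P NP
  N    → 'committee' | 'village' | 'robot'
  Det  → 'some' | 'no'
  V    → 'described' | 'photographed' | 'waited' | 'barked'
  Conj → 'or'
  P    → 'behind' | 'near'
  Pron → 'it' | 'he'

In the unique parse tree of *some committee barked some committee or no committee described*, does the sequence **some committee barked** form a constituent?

No

[S [S [NP [Det some] [N committee]] [VP [V barked] [NP [Det some] [N committee]]]] [Conj or] [S [NP [Det no] [N committee]] [VP [V described]]]]
The smallest constituent containing 'some committee barked' is the S spanning 'some committee barked some committee'; no single node in the tree dominates exactly the given words.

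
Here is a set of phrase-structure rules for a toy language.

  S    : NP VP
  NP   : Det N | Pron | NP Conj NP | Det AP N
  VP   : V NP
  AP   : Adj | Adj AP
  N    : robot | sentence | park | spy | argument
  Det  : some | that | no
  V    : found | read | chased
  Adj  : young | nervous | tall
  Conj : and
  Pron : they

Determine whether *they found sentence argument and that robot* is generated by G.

A V word can never sit immediately before an N word in any string this grammar generates, so the substring 'found sentence' rules out a derivation.

Ungrammatical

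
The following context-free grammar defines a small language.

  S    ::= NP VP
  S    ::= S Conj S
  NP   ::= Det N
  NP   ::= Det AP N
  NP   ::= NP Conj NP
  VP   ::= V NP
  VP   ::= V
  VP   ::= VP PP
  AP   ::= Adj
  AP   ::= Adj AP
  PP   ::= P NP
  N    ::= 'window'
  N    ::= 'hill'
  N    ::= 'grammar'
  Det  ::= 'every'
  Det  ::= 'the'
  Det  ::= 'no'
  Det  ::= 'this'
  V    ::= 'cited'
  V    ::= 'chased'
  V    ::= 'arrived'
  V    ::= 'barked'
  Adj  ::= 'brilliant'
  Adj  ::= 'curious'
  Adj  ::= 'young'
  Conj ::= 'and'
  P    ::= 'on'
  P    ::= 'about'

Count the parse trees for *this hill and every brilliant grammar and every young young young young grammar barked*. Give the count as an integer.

The two bracketings:
[S [NP [NP [Det this] [N hill]] [Conj and] [NP [NP [Det every] [AP [Adj brilliant]] [N grammar]] [Conj and] [NP [Det every] [AP [Adj young] [AP [Adj young] [AP [Adj young] [AP [Adj young]]]]] [N grammar]]]] [VP [V barked]]]
[S [NP [NP [NP [Det this] [N hill]] [Conj and] [NP [Det every] [AP [Adj brilliant]] [N grammar]]] [Conj and] [NP [Det every] [AP [Adj young] [AP [Adj young] [AP [Adj young] [AP [Adj young]]]]] [N grammar]]] [VP [V barked]]]
The trees differ in how a recursive rule is bracketed over the same span.

2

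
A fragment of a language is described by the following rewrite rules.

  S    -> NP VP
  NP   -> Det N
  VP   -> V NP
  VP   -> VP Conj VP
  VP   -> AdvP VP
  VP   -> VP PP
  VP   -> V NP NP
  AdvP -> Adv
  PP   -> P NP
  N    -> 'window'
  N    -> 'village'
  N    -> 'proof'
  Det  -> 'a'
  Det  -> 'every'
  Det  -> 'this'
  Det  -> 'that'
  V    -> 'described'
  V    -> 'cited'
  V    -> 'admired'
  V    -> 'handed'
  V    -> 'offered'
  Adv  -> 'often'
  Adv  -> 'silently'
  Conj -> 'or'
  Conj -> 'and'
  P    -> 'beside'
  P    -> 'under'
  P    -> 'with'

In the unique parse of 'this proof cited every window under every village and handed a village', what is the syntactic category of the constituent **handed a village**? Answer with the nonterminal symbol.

S
  NP
    Det: this
    N: proof
  VP
    VP
      VP
        V: cited
        NP
          Det: every
          N: window
      PP
        P: under
        NP
          Det: every
          N: village
    Conj: and
    VP
      V: handed
      NP
        Det: a
        N: village
The span 'handed a village' is the VP node built by VP → V NP.

VP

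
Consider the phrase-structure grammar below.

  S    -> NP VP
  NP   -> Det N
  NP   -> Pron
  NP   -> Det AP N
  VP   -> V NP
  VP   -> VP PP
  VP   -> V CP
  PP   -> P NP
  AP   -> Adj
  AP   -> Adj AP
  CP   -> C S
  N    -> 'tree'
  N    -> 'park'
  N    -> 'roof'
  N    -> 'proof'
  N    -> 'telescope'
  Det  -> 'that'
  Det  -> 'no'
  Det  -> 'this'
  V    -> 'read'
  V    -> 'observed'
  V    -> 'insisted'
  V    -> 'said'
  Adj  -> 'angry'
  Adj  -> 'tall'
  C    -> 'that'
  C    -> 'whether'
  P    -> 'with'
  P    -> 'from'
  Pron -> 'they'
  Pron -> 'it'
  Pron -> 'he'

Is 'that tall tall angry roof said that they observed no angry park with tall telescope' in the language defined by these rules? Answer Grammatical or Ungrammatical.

A P word can never sit immediately before an Adj word in any string this grammar generates, so the substring 'with tall' rules out a derivation.

Ungrammatical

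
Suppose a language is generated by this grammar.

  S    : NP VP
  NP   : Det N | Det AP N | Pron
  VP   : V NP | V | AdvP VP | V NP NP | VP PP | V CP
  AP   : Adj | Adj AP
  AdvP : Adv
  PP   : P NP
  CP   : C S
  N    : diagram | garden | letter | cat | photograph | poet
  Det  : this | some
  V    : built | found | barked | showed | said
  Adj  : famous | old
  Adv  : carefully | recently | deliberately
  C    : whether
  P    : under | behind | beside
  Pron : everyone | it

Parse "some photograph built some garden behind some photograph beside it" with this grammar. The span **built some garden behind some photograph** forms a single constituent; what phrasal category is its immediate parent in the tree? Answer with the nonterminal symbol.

S
  NP
    Det: some
    N: photograph
  VP
    VP
      VP
        V: built
        NP
          Det: some
          N: garden
      PP
        P: behind
        NP
          Det: some
          N: photograph
    PP
      P: beside
      NP
        Pron: it
The span 'built some garden behind some photograph' is the VP node built by VP → VP PP.
Its mother is the VP built by VP → VP PP.

VP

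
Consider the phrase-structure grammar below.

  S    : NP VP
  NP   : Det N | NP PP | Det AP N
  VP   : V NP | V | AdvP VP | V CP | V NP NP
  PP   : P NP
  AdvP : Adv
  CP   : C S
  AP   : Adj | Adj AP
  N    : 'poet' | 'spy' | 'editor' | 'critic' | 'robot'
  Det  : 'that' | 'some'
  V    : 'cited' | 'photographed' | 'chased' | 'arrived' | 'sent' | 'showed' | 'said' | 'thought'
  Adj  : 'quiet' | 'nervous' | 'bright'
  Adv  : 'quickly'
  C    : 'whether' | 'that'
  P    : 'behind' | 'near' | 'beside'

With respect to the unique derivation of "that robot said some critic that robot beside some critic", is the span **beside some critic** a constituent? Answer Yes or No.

Yes

[S [NP [Det that] [N robot]] [VP [V said] [NP [Det some] [N critic]] [NP [NP [Det that] [N robot]] [PP [P beside] [NP [Det some] [N critic]]]]]]
The words 'beside some critic' are exhaustively dominated by a single PP node (built by PP → P NP), so they form a constituent.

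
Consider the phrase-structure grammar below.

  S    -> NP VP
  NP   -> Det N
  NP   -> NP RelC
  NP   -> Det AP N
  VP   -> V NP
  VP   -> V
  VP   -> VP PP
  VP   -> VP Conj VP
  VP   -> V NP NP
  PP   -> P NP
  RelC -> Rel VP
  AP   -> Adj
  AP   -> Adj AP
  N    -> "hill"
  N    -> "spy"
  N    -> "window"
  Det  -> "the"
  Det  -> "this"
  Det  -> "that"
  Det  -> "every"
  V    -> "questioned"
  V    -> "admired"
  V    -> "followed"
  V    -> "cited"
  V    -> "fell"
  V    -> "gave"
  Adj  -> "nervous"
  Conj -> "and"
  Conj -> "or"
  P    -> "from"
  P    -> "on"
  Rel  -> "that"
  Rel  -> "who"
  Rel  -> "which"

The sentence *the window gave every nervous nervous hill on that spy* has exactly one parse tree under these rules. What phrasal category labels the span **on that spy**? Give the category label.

S
  NP
    Det: the
    N: window
  VP
    VP
      V: gave
      NP
        Det: every
        AP
          Adj: nervous
          AP
            Adj: nervous
        N: hill
    PP
      P: on
      NP
        Det: that
        N: spy
The span 'on that spy' is the PP node built by PP → P NP.

PP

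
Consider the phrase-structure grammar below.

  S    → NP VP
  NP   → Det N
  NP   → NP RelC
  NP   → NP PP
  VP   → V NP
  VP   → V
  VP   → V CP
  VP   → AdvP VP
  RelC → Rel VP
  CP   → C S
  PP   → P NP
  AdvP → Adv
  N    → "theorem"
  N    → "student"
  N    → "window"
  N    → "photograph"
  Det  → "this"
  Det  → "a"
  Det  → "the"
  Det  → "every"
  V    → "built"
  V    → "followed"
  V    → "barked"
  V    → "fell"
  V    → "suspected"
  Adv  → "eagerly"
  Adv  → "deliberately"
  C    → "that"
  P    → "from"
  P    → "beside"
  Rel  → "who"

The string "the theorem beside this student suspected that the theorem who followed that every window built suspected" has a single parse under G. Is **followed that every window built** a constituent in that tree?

[S [NP [NP [Det the] [N theorem]] [PP [P beside] [NP [Det this] [N student]]]] [VP [V suspected] [CP [C that] [S [NP [NP [Det the] [N theorem]] [RelC [Rel who] [VP [V followed] [CP [C that] [S [NP [Det every] [N window]] [VP [V built]]]]]]] [VP [V suspected]]]]]]
The words 'followed that every window built' are exhaustively dominated by a single VP node (built by VP → V CP), so they form a constituent.

Yes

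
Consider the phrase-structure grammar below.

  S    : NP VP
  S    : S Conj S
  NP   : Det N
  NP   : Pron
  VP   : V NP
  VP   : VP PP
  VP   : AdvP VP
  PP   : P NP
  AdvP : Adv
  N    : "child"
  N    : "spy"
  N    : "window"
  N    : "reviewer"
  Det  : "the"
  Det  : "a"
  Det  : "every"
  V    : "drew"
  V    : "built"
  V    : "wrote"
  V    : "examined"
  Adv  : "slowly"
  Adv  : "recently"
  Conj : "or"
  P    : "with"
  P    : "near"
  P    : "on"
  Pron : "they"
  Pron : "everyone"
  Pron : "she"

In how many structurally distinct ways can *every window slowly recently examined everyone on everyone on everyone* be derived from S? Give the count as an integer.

Two of the 6 distinct bracketings:
[S [NP [Det every] [N window]] [VP [VP [VP [AdvP [Adv slowly]] [VP [AdvP [Adv recently]] [VP [V examined] [NP [Pron everyone]]]]] [PP [P on] [NP [Pron everyone]]]] [PP [P on] [NP [Pron everyone]]]]]
[S [NP [Det every] [N window]] [VP [VP [AdvP [Adv slowly]] [VP [VP [AdvP [Adv recently]] [VP [V examined] [NP [Pron everyone]]]] [PP [P on] [NP [Pron everyone]]]]] [PP [P on] [NP [Pron everyone]]]]]
The trees differ in how a recursive rule is bracketed over the same span.

6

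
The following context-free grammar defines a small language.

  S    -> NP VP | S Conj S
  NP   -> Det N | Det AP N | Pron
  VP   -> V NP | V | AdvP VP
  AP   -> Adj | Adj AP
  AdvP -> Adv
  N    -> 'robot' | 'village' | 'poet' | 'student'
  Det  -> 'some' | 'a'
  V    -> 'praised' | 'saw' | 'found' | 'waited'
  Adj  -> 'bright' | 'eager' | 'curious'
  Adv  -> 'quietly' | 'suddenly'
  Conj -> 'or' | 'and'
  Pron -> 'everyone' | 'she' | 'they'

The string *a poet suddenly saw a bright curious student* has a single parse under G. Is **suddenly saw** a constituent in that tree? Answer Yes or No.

No

[S [NP [Det a] [N poet]] [VP [AdvP [Adv suddenly]] [VP [V saw] [NP [Det a] [AP [Adj bright] [AP [Adj curious]]] [N student]]]]]
The smallest constituent containing 'suddenly saw' is the VP spanning 'suddenly saw a bright curious student'; no single node in the tree dominates exactly the given words.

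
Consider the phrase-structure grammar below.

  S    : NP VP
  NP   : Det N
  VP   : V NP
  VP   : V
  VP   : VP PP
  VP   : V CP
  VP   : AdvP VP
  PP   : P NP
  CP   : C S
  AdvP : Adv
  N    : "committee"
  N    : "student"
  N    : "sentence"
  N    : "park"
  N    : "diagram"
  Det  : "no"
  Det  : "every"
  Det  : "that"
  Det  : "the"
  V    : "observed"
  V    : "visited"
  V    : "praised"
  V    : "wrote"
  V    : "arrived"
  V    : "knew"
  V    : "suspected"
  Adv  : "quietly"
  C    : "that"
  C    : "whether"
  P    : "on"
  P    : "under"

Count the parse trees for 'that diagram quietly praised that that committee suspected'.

1

[S [NP [Det that] [N diagram]] [VP [AdvP [Adv quietly]] [VP [V praised] [CP [C that] [S [NP [Det that] [N committee]] [VP [V suspected]]]]]]]
No rule offers an alternative attachment or grouping for any span, so this is the only derivation.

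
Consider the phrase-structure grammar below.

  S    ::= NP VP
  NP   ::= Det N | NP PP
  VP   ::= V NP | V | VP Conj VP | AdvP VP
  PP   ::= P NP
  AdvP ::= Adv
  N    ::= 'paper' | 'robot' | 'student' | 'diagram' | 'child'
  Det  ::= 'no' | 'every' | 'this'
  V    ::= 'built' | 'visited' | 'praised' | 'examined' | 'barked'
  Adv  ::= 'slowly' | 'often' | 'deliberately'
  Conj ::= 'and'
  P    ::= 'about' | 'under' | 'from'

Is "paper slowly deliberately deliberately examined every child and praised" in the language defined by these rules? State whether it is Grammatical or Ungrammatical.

For S → NP VP, no prefix of the string parses as an NP.

Ungrammatical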